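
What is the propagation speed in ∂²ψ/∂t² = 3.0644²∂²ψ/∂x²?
Speed = 3.0644. Information travels along characteristics x = x₀ ± 3.0644t.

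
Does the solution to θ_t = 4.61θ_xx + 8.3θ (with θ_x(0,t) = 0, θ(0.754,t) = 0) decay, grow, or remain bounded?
θ → 0. Diffusion dominates reaction (r=8.3 < κπ²/(4L²)≈20.01); solution decays.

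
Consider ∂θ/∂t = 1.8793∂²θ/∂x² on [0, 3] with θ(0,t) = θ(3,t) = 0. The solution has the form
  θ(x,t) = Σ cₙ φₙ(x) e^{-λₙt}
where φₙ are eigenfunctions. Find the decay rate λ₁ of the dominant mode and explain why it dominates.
Eigenvalues: λₙ = 1.8793n²π²/3².
First three modes:
  n=1: λ₁ = 1.8793π²/3² ≈ 2.061
  n=2: λ₂ = 7.5172π²/3² ≈ 8.244 (4× faster decay)
  n=3: λ₃ = 16.9137π²/3² ≈ 18.548 (9× faster decay)
As t → ∞, higher modes decay exponentially faster. The n=1 mode dominates: θ ~ c₁ sin(πx/3) e^{-λ₁t}.
Decay rate: λ₁ = 1.8793π²/3² ≈ 2.061.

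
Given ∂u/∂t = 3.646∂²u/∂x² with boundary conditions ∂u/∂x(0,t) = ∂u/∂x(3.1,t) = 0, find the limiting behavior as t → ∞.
u → constant (steady state). Heat is conserved (no flux at boundaries); solution approaches the spatial average.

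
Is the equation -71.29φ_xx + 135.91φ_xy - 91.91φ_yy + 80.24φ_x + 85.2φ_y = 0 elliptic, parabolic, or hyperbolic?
Computing B² - 4AC with A = -71.29, B = 135.91, C = -91.91: discriminant = -7737.5275 (negative). Answer: elliptic.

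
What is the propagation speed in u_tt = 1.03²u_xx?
Speed = 1.03. Information travels along characteristics x = x₀ ± 1.03t.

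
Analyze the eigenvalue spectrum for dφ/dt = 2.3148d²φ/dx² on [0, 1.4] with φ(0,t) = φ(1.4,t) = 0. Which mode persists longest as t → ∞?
Eigenvalues: λₙ = 2.3148n²π²/1.4².
First three modes:
  n=1: λ₁ = 2.3148π²/1.4² ≈ 11.656
  n=2: λ₂ = 9.2592π²/1.4² ≈ 46.625 (4× faster decay)
  n=3: λ₃ = 20.8332π²/1.4² ≈ 104.906 (9× faster decay)
As t → ∞, higher modes decay exponentially faster. The n=1 mode dominates: φ ~ c₁ sin(πx/1.4) e^{-λ₁t}.
Decay rate: λ₁ = 2.3148π²/1.4² ≈ 11.656.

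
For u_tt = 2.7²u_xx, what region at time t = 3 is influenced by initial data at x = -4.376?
Domain of influence: [-12.476, 3.724]. Data at x = -4.376 spreads outward at speed 2.7.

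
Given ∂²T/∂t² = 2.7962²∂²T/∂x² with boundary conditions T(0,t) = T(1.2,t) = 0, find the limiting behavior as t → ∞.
T oscillates (no decay). Energy is conserved; the solution oscillates indefinitely as standing waves.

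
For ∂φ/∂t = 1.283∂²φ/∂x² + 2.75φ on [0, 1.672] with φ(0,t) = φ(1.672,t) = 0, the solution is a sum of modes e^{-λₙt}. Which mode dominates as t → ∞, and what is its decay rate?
Eigenvalues: λₙ = 1.283n²π²/1.672² - 2.75.
First three modes:
  n=1: λ₁ = 1.283π²/1.672² - 2.75 ≈ 1.78
  n=2: λ₂ = 5.132π²/1.672² - 2.75 ≈ 15.368
  n=3: λ₃ = 11.547π²/1.672² - 2.75 ≈ 38.016
Since 1.283π²/1.672² ≈ 4.53 > 2.75, all λₙ > 0.
The n=1 mode decays slowest → dominates as t → ∞.
Asymptotic: φ ~ c₁ sin(πx/1.672) e^{-λ₁t} with decay rate λ₁ ≈ 1.78.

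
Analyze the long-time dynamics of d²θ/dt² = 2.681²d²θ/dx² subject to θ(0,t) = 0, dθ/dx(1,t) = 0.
Long-time behavior: θ oscillates (no decay). Energy is conserved; the solution oscillates indefinitely as standing waves.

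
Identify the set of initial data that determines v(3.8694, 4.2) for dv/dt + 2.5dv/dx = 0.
A single point: x = -6.6306. The characteristic through (3.8694, 4.2) is x - 2.5t = const, so x = 3.8694 - 2.5·4.2 = -6.6306.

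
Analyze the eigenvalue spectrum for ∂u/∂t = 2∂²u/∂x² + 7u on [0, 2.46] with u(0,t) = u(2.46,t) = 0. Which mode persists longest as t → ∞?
Eigenvalues: λₙ = 2n²π²/2.46² - 7.
First three modes:
  n=1: λ₁ = 2π²/2.46² - 7 ≈ -3.738
  n=2: λ₂ = 8π²/2.46² - 7 ≈ 6.047
  n=3: λ₃ = 18π²/2.46² - 7 ≈ 22.356
Since 2π²/2.46² ≈ 3.262 < 7, λ₁ < 0.
The n=1 mode grows fastest (−λₙ is largest for n=1) → dominates.
Asymptotic: u ~ c₁ sin(πx/2.46) e^{3.738t} (exponential growth at rate −λ₁ ≈ 3.738).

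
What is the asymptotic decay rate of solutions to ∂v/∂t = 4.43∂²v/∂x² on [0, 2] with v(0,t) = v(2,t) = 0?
Eigenvalues: λₙ = 4.43n²π²/2².
First three modes:
  n=1: λ₁ = 4.43π²/2² ≈ 10.931
  n=2: λ₂ = 17.72π²/2² ≈ 43.722 (4× faster decay)
  n=3: λ₃ = 39.87π²/2² ≈ 98.375 (9× faster decay)
As t → ∞, higher modes decay exponentially faster. The n=1 mode dominates: v ~ c₁ sin(πx/2) e^{-λ₁t}.
Decay rate: λ₁ = 4.43π²/2² ≈ 10.931.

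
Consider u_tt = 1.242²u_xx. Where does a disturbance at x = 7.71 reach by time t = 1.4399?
Domain of influence: [5.9216442, 9.4983558]. Data at x = 7.71 spreads outward at speed 1.242.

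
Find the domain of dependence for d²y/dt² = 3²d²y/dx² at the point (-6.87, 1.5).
Domain of dependence: [-11.37, -2.37]. Signals travel at speed 3, so data within |x - -6.87| ≤ 3·1.5 = 4.5 can reach the point.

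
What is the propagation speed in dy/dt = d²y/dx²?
Infinite. The heat equation is parabolic, not hyperbolic, so disturbances propagate instantly.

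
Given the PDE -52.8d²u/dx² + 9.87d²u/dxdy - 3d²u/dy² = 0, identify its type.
The second-order coefficients are A = -52.8, B = 9.87, C = -3. Since B² - 4AC = -536.1831 < 0, this is an elliptic PDE.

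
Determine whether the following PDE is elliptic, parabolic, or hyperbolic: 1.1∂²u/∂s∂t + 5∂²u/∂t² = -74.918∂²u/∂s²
Rewriting in standard form: 74.918∂²u/∂s² + 1.1∂²u/∂s∂t + 5∂²u/∂t² = 0. Coefficients: A = 74.918, B = 1.1, C = 5. B² - 4AC = -1497.15, which is negative, so the equation is elliptic.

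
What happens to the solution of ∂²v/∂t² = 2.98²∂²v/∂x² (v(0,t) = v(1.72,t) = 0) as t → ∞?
v oscillates (no decay). Energy is conserved; the solution oscillates indefinitely as standing waves.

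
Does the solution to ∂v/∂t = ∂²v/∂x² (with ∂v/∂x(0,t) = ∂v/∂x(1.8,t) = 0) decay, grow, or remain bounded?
v → constant (steady state). Heat is conserved (no flux at boundaries); solution approaches the spatial average.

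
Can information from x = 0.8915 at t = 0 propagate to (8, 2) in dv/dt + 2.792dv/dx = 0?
No. Only data at x = 2.416 affects (8, 2). Advection has one-way propagation along characteristics.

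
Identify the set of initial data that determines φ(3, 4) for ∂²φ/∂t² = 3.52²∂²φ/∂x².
Domain of dependence: [-11.08, 17.08]. Signals travel at speed 3.52, so data within |x - 3| ≤ 3.52·4 = 14.08 can reach the point.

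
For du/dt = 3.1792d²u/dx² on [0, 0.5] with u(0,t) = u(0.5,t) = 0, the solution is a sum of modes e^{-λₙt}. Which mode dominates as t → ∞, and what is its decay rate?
Eigenvalues: λₙ = 3.1792n²π²/0.5².
First three modes:
  n=1: λ₁ = 3.1792π²/0.5² ≈ 125.51
  n=2: λ₂ = 12.7168π²/0.5² ≈ 502.039 (4× faster decay)
  n=3: λ₃ = 28.6128π²/0.5² ≈ 1129.588 (9× faster decay)
As t → ∞, higher modes decay exponentially faster. The n=1 mode dominates: u ~ c₁ sin(πx/0.5) e^{-λ₁t}.
Decay rate: λ₁ = 3.1792π²/0.5² ≈ 125.51.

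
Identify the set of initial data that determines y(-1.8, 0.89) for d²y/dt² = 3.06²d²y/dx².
Domain of dependence: [-4.5234, 0.9234]. Signals travel at speed 3.06, so data within |x - -1.8| ≤ 3.06·0.89 = 2.7234 can reach the point.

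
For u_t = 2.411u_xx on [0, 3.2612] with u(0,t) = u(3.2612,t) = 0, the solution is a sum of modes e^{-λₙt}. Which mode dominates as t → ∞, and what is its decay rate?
Eigenvalues: λₙ = 2.411n²π²/3.2612².
First three modes:
  n=1: λ₁ = 2.411π²/3.2612² ≈ 2.237
  n=2: λ₂ = 9.644π²/3.2612² ≈ 8.95 (4× faster decay)
  n=3: λ₃ = 21.699π²/3.2612² ≈ 20.137 (9× faster decay)
As t → ∞, higher modes decay exponentially faster. The n=1 mode dominates: u ~ c₁ sin(πx/3.2612) e^{-λ₁t}.
Decay rate: λ₁ = 2.411π²/3.2612² ≈ 2.237.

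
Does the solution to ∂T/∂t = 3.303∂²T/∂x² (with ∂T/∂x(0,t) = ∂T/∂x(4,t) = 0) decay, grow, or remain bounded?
T → constant (steady state). Heat is conserved (no flux at boundaries); solution approaches the spatial average.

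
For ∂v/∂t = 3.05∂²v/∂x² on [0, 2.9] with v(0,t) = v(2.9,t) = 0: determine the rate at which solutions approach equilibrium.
Eigenvalues: λₙ = 3.05n²π²/2.9².
First three modes:
  n=1: λ₁ = 3.05π²/2.9² ≈ 3.579
  n=2: λ₂ = 12.2π²/2.9² ≈ 14.317 (4× faster decay)
  n=3: λ₃ = 27.45π²/2.9² ≈ 32.214 (9× faster decay)
As t → ∞, higher modes decay exponentially faster. The n=1 mode dominates: v ~ c₁ sin(πx/2.9) e^{-λ₁t}.
Decay rate: λ₁ = 3.05π²/2.9² ≈ 3.579.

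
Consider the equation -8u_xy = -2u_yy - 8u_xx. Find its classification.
Rewriting in standard form: 8u_xx - 8u_xy + 2u_yy = 0. Parabolic. (A = 8, B = -8, C = 2 gives B² - 4AC = 0.)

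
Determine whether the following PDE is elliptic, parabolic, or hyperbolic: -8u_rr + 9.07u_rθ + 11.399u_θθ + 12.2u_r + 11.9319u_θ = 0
Coefficients: A = -8, B = 9.07, C = 11.399. B² - 4AC = 447.0329, which is positive, so the equation is hyperbolic.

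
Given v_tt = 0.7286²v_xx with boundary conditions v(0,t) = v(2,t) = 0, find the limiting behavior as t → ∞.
v oscillates (no decay). Energy is conserved; the solution oscillates indefinitely as standing waves.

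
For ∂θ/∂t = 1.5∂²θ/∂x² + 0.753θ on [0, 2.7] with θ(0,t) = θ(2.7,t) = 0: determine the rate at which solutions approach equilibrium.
Eigenvalues: λₙ = 1.5n²π²/2.7² - 0.753.
First three modes:
  n=1: λ₁ = 1.5π²/2.7² - 0.753 ≈ 1.278
  n=2: λ₂ = 6π²/2.7² - 0.753 ≈ 7.37
  n=3: λ₃ = 13.5π²/2.7² - 0.753 ≈ 17.524
Since 1.5π²/2.7² ≈ 2.031 > 0.753, all λₙ > 0.
The n=1 mode decays slowest → dominates as t → ∞.
Asymptotic: θ ~ c₁ sin(πx/2.7) e^{-λ₁t} with decay rate λ₁ ≈ 1.278.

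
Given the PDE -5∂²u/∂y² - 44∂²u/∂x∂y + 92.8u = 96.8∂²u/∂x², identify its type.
Rewriting in standard form: -96.8∂²u/∂x² - 44∂²u/∂x∂y - 5∂²u/∂y² + 92.8u = 0. The second-order coefficients are A = -96.8, B = -44, C = -5. Since B² - 4AC = 0 = 0, this is a parabolic PDE.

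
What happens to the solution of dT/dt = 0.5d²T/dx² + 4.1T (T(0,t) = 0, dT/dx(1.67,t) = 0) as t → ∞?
T grows unboundedly. Reaction dominates diffusion (r=4.1 > κπ²/(4L²)≈0.44); solution grows exponentially.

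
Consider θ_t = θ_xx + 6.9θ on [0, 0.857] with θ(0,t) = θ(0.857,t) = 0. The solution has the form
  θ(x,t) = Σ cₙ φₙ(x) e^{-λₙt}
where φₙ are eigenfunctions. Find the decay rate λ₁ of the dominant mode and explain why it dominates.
Eigenvalues: λₙ = n²π²/0.857² - 6.9.
First three modes:
  n=1: λ₁ = π²/0.857² - 6.9 ≈ 6.538
  n=2: λ₂ = 4π²/0.857² - 6.9 ≈ 46.852
  n=3: λ₃ = 9π²/0.857² - 6.9 ≈ 114.043
Since π²/0.857² ≈ 13.438 > 6.9, all λₙ > 0.
The n=1 mode decays slowest → dominates as t → ∞.
Asymptotic: θ ~ c₁ sin(πx/0.857) e^{-λ₁t} with decay rate λ₁ ≈ 6.538.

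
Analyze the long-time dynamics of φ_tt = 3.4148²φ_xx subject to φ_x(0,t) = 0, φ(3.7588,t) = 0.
Long-time behavior: φ oscillates (no decay). Energy is conserved; the solution oscillates indefinitely as standing waves.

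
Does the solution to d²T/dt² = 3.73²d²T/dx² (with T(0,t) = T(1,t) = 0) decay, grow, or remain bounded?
T oscillates (no decay). Energy is conserved; the solution oscillates indefinitely as standing waves.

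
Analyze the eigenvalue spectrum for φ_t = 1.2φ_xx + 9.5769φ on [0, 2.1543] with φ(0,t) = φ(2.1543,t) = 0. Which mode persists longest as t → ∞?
Eigenvalues: λₙ = 1.2n²π²/2.1543² - 9.5769.
First three modes:
  n=1: λ₁ = 1.2π²/2.1543² - 9.5769 ≈ -7.025
  n=2: λ₂ = 4.8π²/2.1543² - 9.5769 ≈ 0.631
  n=3: λ₃ = 10.8π²/2.1543² - 9.5769 ≈ 13.39
Since 1.2π²/2.1543² ≈ 2.552 < 9.5769, λ₁ < 0.
The n=1 mode grows fastest (−λₙ is largest for n=1) → dominates.
Asymptotic: φ ~ c₁ sin(πx/2.1543) e^{7.025t} (exponential growth at rate −λ₁ ≈ 7.025).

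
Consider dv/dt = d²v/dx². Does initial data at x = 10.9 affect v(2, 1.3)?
Yes, for any finite x. The heat equation has infinite propagation speed, so all initial data affects all points at any t > 0.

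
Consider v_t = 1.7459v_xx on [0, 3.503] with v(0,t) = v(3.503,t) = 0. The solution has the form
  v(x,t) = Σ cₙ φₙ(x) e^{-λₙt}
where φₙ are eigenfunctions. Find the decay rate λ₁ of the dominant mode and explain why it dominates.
Eigenvalues: λₙ = 1.7459n²π²/3.503².
First three modes:
  n=1: λ₁ = 1.7459π²/3.503² ≈ 1.404
  n=2: λ₂ = 6.9836π²/3.503² ≈ 5.617 (4× faster decay)
  n=3: λ₃ = 15.7131π²/3.503² ≈ 12.638 (9× faster decay)
As t → ∞, higher modes decay exponentially faster. The n=1 mode dominates: v ~ c₁ sin(πx/3.503) e^{-λ₁t}.
Decay rate: λ₁ = 1.7459π²/3.503² ≈ 1.404.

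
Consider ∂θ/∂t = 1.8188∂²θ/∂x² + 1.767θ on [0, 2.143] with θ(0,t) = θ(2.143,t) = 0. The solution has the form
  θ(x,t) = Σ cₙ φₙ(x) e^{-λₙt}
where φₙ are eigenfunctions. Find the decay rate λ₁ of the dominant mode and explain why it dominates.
Eigenvalues: λₙ = 1.8188n²π²/2.143² - 1.767.
First three modes:
  n=1: λ₁ = 1.8188π²/2.143² - 1.767 ≈ 2.142
  n=2: λ₂ = 7.2752π²/2.143² - 1.767 ≈ 13.868
  n=3: λ₃ = 16.3692π²/2.143² - 1.767 ≈ 33.412
Since 1.8188π²/2.143² ≈ 3.909 > 1.767, all λₙ > 0.
The n=1 mode decays slowest → dominates as t → ∞.
Asymptotic: θ ~ c₁ sin(πx/2.143) e^{-λ₁t} with decay rate λ₁ ≈ 2.142.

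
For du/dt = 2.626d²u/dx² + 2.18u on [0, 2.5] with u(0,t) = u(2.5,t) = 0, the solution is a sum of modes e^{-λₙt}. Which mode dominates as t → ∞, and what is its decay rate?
Eigenvalues: λₙ = 2.626n²π²/2.5² - 2.18.
First three modes:
  n=1: λ₁ = 2.626π²/2.5² - 2.18 ≈ 1.967
  n=2: λ₂ = 10.504π²/2.5² - 2.18 ≈ 14.407
  n=3: λ₃ = 23.634π²/2.5² - 2.18 ≈ 35.141
Since 2.626π²/2.5² ≈ 4.147 > 2.18, all λₙ > 0.
The n=1 mode decays slowest → dominates as t → ∞.
Asymptotic: u ~ c₁ sin(πx/2.5) e^{-λ₁t} with decay rate λ₁ ≈ 1.967.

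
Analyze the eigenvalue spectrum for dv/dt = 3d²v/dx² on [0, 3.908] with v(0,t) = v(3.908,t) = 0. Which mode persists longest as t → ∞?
Eigenvalues: λₙ = 3n²π²/3.908².
First three modes:
  n=1: λ₁ = 3π²/3.908² ≈ 1.939
  n=2: λ₂ = 12π²/3.908² ≈ 7.755 (4× faster decay)
  n=3: λ₃ = 27π²/3.908² ≈ 17.448 (9× faster decay)
As t → ∞, higher modes decay exponentially faster. The n=1 mode dominates: v ~ c₁ sin(πx/3.908) e^{-λ₁t}.
Decay rate: λ₁ = 3π²/3.908² ≈ 1.939.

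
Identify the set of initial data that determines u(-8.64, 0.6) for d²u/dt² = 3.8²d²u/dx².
Domain of dependence: [-10.92, -6.36]. Signals travel at speed 3.8, so data within |x - -8.64| ≤ 3.8·0.6 = 2.28 can reach the point.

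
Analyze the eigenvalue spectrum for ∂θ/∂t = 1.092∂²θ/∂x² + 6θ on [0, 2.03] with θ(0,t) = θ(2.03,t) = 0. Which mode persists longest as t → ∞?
Eigenvalues: λₙ = 1.092n²π²/2.03² - 6.
First three modes:
  n=1: λ₁ = 1.092π²/2.03² - 6 ≈ -3.385
  n=2: λ₂ = 4.368π²/2.03² - 6 ≈ 4.461
  n=3: λ₃ = 9.828π²/2.03² - 6 ≈ 17.538
Since 1.092π²/2.03² ≈ 2.615 < 6, λ₁ < 0.
The n=1 mode grows fastest (−λₙ is largest for n=1) → dominates.
Asymptotic: θ ~ c₁ sin(πx/2.03) e^{3.385t} (exponential growth at rate −λ₁ ≈ 3.385).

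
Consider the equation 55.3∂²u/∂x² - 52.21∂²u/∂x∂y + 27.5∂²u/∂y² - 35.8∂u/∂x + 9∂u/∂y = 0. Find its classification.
Elliptic. (A = 55.3, B = -52.21, C = 27.5 gives B² - 4AC = -3357.1159.)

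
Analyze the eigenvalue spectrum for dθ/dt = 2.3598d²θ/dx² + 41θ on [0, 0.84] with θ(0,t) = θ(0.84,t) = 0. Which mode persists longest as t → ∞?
Eigenvalues: λₙ = 2.3598n²π²/0.84² - 41.
First three modes:
  n=1: λ₁ = 2.3598π²/0.84² - 41 ≈ -7.992
  n=2: λ₂ = 9.4392π²/0.84² - 41 ≈ 91.031
  n=3: λ₃ = 21.2382π²/0.84² - 41 ≈ 256.07
Since 2.3598π²/0.84² ≈ 33.008 < 41, λ₁ < 0.
The n=1 mode grows fastest (−λₙ is largest for n=1) → dominates.
Asymptotic: θ ~ c₁ sin(πx/0.84) e^{7.992t} (exponential growth at rate −λ₁ ≈ 7.992).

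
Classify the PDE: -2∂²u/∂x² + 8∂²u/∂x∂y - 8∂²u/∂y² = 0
A = -2, B = 8, C = -8. Discriminant B² - 4AC = 0. Since 0 = 0, parabolic.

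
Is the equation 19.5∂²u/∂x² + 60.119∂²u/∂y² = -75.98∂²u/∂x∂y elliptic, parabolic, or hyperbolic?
Rewriting in standard form: 19.5∂²u/∂x² + 75.98∂²u/∂x∂y + 60.119∂²u/∂y² = 0. Computing B² - 4AC with A = 19.5, B = 75.98, C = 60.119: discriminant = 1083.6784 (positive). Answer: hyperbolic.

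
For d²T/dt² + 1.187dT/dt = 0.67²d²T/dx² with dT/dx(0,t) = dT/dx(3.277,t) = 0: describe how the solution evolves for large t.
T → constant (steady state). Damping (γ=1.187) dissipates the nonconstant modes; with Neumann BCs the spatial average obeys M''+γM'=0 and tends to a finite limit.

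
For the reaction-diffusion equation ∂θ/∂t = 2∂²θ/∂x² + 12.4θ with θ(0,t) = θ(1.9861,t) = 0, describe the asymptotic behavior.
θ grows unboundedly. Reaction dominates diffusion (r=12.4 > κπ²/L²≈5); solution grows exponentially.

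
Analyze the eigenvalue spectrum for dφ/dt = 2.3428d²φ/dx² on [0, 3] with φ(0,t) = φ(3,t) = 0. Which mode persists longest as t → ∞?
Eigenvalues: λₙ = 2.3428n²π²/3².
First three modes:
  n=1: λ₁ = 2.3428π²/3² ≈ 2.569
  n=2: λ₂ = 9.3712π²/3² ≈ 10.277 (4× faster decay)
  n=3: λ₃ = 21.0852π²/3² ≈ 23.123 (9× faster decay)
As t → ∞, higher modes decay exponentially faster. The n=1 mode dominates: φ ~ c₁ sin(πx/3) e^{-λ₁t}.
Decay rate: λ₁ = 2.3428π²/3² ≈ 2.569.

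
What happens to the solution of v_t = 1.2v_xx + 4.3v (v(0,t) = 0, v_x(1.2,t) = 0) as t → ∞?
v grows unboundedly. Reaction dominates diffusion (r=4.3 > κπ²/(4L²)≈2.06); solution grows exponentially.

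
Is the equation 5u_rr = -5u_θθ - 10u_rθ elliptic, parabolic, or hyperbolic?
Rewriting in standard form: 5u_rr + 10u_rθ + 5u_θθ = 0. Computing B² - 4AC with A = 5, B = 10, C = 5: discriminant = 0 (zero). Answer: parabolic.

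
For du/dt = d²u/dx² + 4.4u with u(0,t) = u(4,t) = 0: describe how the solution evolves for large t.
u grows unboundedly. Reaction dominates diffusion (r=4.4 > κπ²/L²≈0.62); solution grows exponentially.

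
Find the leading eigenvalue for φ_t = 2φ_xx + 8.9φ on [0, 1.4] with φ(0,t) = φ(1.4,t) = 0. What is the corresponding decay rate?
Eigenvalues: λₙ = 2n²π²/1.4² - 8.9.
First three modes:
  n=1: λ₁ = 2π²/1.4² - 8.9 ≈ 1.171
  n=2: λ₂ = 8π²/1.4² - 8.9 ≈ 31.384
  n=3: λ₃ = 18π²/1.4² - 8.9 ≈ 81.739
Since 2π²/1.4² ≈ 10.071 > 8.9, all λₙ > 0.
The n=1 mode decays slowest → dominates as t → ∞.
Asymptotic: φ ~ c₁ sin(πx/1.4) e^{-λ₁t} with decay rate λ₁ ≈ 1.171.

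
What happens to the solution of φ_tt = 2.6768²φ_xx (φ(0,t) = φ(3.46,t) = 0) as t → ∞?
φ oscillates (no decay). Energy is conserved; the solution oscillates indefinitely as standing waves.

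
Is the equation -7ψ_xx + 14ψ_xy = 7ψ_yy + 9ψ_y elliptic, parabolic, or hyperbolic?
Rewriting in standard form: -7ψ_xx + 14ψ_xy - 7ψ_yy - 9ψ_y = 0. Computing B² - 4AC with A = -7, B = 14, C = -7: discriminant = 0 (zero). Answer: parabolic.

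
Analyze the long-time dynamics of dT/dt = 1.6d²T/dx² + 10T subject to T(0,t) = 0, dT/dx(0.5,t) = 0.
Long-time behavior: T → 0. Diffusion dominates reaction (r=10 < κπ²/(4L²)≈15.79); solution decays.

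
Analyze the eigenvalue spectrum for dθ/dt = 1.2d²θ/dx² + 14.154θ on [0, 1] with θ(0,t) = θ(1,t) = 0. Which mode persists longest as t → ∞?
Eigenvalues: λₙ = 1.2n²π²/1² - 14.154.
First three modes:
  n=1: λ₁ = 1.2π² - 14.154 ≈ -2.31
  n=2: λ₂ = 4.8π² - 14.154 ≈ 33.22
  n=3: λ₃ = 10.8π² - 14.154 ≈ 92.438
Since 1.2π² ≈ 11.844 < 14.154, λ₁ < 0.
The n=1 mode grows fastest (−λₙ is largest for n=1) → dominates.
Asymptotic: θ ~ c₁ sin(πx/1) e^{2.31t} (exponential growth at rate −λ₁ ≈ 2.31).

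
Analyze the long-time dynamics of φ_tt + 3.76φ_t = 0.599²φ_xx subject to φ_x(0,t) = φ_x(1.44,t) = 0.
Long-time behavior: φ → constant (steady state). Damping (γ=3.76) dissipates the nonconstant modes; with Neumann BCs the spatial average obeys M''+γM'=0 and tends to a finite limit.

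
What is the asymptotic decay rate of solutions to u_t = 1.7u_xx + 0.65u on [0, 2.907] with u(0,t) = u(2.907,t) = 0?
Eigenvalues: λₙ = 1.7n²π²/2.907² - 0.65.
First three modes:
  n=1: λ₁ = 1.7π²/2.907² - 0.65 ≈ 1.335
  n=2: λ₂ = 6.8π²/2.907² - 0.65 ≈ 7.292
  n=3: λ₃ = 15.3π²/2.907² - 0.65 ≈ 17.219
Since 1.7π²/2.907² ≈ 1.985 > 0.65, all λₙ > 0.
The n=1 mode decays slowest → dominates as t → ∞.
Asymptotic: u ~ c₁ sin(πx/2.907) e^{-λ₁t} with decay rate λ₁ ≈ 1.335.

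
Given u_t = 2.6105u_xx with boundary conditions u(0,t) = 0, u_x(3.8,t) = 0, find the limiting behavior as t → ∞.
u → 0. Heat escapes through the Dirichlet boundary.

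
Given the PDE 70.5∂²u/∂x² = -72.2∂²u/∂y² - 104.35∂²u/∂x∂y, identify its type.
Rewriting in standard form: 70.5∂²u/∂x² + 104.35∂²u/∂x∂y + 72.2∂²u/∂y² = 0. The second-order coefficients are A = 70.5, B = 104.35, C = 72.2. Since B² - 4AC = -9471.4775 < 0, this is an elliptic PDE.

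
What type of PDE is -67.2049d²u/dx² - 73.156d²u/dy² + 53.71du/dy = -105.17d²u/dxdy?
Rewriting in standard form: -67.2049d²u/dx² + 105.17d²u/dxdy - 73.156d²u/dy² + 53.71du/dy = 0. With A = -67.2049, B = 105.17, C = -73.156, the discriminant is -8605.0377576. This is an elliptic PDE.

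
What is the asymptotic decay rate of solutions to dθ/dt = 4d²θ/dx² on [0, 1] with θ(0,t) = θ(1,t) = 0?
Eigenvalues: λₙ = 4n²π².
First three modes:
  n=1: λ₁ = 4π² ≈ 39.478
  n=2: λ₂ = 16π² ≈ 157.914 (4× faster decay)
  n=3: λ₃ = 36π² ≈ 355.306 (9× faster decay)
As t → ∞, higher modes decay exponentially faster. The n=1 mode dominates: θ ~ c₁ sin(πx) e^{-λ₁t}.
Decay rate: λ₁ = 4π² ≈ 39.478.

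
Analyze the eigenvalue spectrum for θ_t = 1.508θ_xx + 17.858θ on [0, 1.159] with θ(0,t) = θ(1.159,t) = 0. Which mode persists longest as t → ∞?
Eigenvalues: λₙ = 1.508n²π²/1.159² - 17.858.
First three modes:
  n=1: λ₁ = 1.508π²/1.159² - 17.858 ≈ -6.778
  n=2: λ₂ = 6.032π²/1.159² - 17.858 ≈ 26.461
  n=3: λ₃ = 13.572π²/1.159² - 17.858 ≈ 81.861
Since 1.508π²/1.159² ≈ 11.08 < 17.858, λ₁ < 0.
The n=1 mode grows fastest (−λₙ is largest for n=1) → dominates.
Asymptotic: θ ~ c₁ sin(πx/1.159) e^{6.778t} (exponential growth at rate −λ₁ ≈ 6.778).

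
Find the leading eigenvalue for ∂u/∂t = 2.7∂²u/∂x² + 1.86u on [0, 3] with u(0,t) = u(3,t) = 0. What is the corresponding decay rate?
Eigenvalues: λₙ = 2.7n²π²/3² - 1.86.
First three modes:
  n=1: λ₁ = 2.7π²/3² - 1.86 ≈ 1.101
  n=2: λ₂ = 10.8π²/3² - 1.86 ≈ 9.984
  n=3: λ₃ = 24.3π²/3² - 1.86 ≈ 24.788
Since 2.7π²/3² ≈ 2.961 > 1.86, all λₙ > 0.
The n=1 mode decays slowest → dominates as t → ∞.
Asymptotic: u ~ c₁ sin(πx/3) e^{-λ₁t} with decay rate λ₁ ≈ 1.101.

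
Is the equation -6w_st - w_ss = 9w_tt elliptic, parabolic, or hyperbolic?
Rewriting in standard form: -w_ss - 6w_st - 9w_tt = 0. Computing B² - 4AC with A = -1, B = -6, C = -9: discriminant = 0 (zero). Answer: parabolic.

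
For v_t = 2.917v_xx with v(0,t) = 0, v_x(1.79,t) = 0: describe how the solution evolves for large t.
v → 0. Heat escapes through the Dirichlet boundary.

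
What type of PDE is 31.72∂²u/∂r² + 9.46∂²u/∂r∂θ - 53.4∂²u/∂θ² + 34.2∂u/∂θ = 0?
With A = 31.72, B = 9.46, C = -53.4, the discriminant is 6864.8836. This is a hyperbolic PDE.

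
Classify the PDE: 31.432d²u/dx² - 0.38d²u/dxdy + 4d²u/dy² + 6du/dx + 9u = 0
A = 31.432, B = -0.38, C = 4. Discriminant B² - 4AC = -502.7676. Since -502.7676 < 0, elliptic.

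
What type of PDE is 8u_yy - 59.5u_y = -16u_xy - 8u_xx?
Rewriting in standard form: 8u_xx + 16u_xy + 8u_yy - 59.5u_y = 0. With A = 8, B = 16, C = 8, the discriminant is 0. This is a parabolic PDE.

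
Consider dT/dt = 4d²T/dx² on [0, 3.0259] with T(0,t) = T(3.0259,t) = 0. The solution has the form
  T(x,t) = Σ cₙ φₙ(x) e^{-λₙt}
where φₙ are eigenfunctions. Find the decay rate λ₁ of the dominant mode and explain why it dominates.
Eigenvalues: λₙ = 4n²π²/3.0259².
First three modes:
  n=1: λ₁ = 4π²/3.0259² ≈ 4.312
  n=2: λ₂ = 16π²/3.0259² ≈ 17.247 (4× faster decay)
  n=3: λ₃ = 36π²/3.0259² ≈ 38.805 (9× faster decay)
As t → ∞, higher modes decay exponentially faster. The n=1 mode dominates: T ~ c₁ sin(πx/3.0259) e^{-λ₁t}.
Decay rate: λ₁ = 4π²/3.0259² ≈ 4.312.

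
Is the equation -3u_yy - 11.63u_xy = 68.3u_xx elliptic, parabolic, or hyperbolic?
Rewriting in standard form: -68.3u_xx - 11.63u_xy - 3u_yy = 0. Computing B² - 4AC with A = -68.3, B = -11.63, C = -3: discriminant = -684.3431 (negative). Answer: elliptic.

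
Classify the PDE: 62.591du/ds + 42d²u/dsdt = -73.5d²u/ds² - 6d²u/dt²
Rewriting in standard form: 73.5d²u/ds² + 42d²u/dsdt + 6d²u/dt² + 62.591du/ds = 0. A = 73.5, B = 42, C = 6. Discriminant B² - 4AC = 0. Since 0 = 0, parabolic.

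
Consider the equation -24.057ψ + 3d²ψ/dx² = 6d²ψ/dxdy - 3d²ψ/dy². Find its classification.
Rewriting in standard form: 3d²ψ/dx² - 6d²ψ/dxdy + 3d²ψ/dy² - 24.057ψ = 0. Parabolic. (A = 3, B = -6, C = 3 gives B² - 4AC = 0.)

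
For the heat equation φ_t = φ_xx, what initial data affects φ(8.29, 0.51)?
The entire real line. The heat equation has infinite propagation speed: any initial disturbance instantly affects all points (though exponentially small far away).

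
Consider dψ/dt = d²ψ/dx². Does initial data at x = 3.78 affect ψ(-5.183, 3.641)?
Yes, for any finite x. The heat equation has infinite propagation speed, so all initial data affects all points at any t > 0.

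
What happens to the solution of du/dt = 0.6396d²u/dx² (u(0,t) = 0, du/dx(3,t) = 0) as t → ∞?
u → 0. Heat escapes through the Dirichlet boundary.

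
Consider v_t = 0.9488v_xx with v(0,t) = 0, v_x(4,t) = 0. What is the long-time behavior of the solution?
As t → ∞, v → 0. Heat escapes through the Dirichlet boundary.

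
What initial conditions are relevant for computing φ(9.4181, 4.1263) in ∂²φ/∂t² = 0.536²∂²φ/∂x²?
Domain of dependence: [7.2064032, 11.6297968]. Signals travel at speed 0.536, so data within |x - 9.4181| ≤ 0.536·4.1263 = 2.2116968 can reach the point.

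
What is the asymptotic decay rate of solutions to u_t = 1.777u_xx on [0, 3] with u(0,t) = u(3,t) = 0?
Eigenvalues: λₙ = 1.777n²π²/3².
First three modes:
  n=1: λ₁ = 1.777π²/3² ≈ 1.949
  n=2: λ₂ = 7.108π²/3² ≈ 7.795 (4× faster decay)
  n=3: λ₃ = 15.993π²/3² ≈ 17.538 (9× faster decay)
As t → ∞, higher modes decay exponentially faster. The n=1 mode dominates: u ~ c₁ sin(πx/3) e^{-λ₁t}.
Decay rate: λ₁ = 1.777π²/3² ≈ 1.949.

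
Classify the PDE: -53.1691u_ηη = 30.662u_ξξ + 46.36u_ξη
Rewriting in standard form: -30.662u_ξξ - 46.36u_ξη - 53.1691u_ηη = 0. A = -30.662, B = -46.36, C = -53.1691. Discriminant B² - 4AC = -4371.8341768. Since -4371.8341768 < 0, elliptic.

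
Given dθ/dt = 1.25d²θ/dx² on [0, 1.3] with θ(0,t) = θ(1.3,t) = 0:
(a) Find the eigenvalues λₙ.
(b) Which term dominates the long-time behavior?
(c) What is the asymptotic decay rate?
Eigenvalues: λₙ = 1.25n²π²/1.3².
First three modes:
  n=1: λ₁ = 1.25π²/1.3² ≈ 7.3
  n=2: λ₂ = 5π²/1.3² ≈ 29.2 (4× faster decay)
  n=3: λ₃ = 11.25π²/1.3² ≈ 65.7 (9× faster decay)
As t → ∞, higher modes decay exponentially faster. The n=1 mode dominates: θ ~ c₁ sin(πx/1.3) e^{-λ₁t}.
Decay rate: λ₁ = 1.25π²/1.3² ≈ 7.3.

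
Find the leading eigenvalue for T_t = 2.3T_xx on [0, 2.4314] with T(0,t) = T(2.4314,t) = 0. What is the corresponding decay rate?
Eigenvalues: λₙ = 2.3n²π²/2.4314².
First three modes:
  n=1: λ₁ = 2.3π²/2.4314² ≈ 3.84
  n=2: λ₂ = 9.2π²/2.4314² ≈ 15.359 (4× faster decay)
  n=3: λ₃ = 20.7π²/2.4314² ≈ 34.559 (9× faster decay)
As t → ∞, higher modes decay exponentially faster. The n=1 mode dominates: T ~ c₁ sin(πx/2.4314) e^{-λ₁t}.
Decay rate: λ₁ = 2.3π²/2.4314² ≈ 3.84.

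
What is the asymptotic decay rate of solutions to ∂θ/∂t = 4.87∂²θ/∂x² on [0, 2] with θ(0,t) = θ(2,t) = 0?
Eigenvalues: λₙ = 4.87n²π²/2².
First three modes:
  n=1: λ₁ = 4.87π²/2² ≈ 12.016
  n=2: λ₂ = 19.48π²/2² ≈ 48.065 (4× faster decay)
  n=3: λ₃ = 43.83π²/2² ≈ 108.146 (9× faster decay)
As t → ∞, higher modes decay exponentially faster. The n=1 mode dominates: θ ~ c₁ sin(πx/2) e^{-λ₁t}.
Decay rate: λ₁ = 4.87π²/2² ≈ 12.016.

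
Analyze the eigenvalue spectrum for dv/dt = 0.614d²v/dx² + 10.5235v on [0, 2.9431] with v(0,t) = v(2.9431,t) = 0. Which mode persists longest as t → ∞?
Eigenvalues: λₙ = 0.614n²π²/2.9431² - 10.5235.
First three modes:
  n=1: λ₁ = 0.614π²/2.9431² - 10.5235 ≈ -9.824
  n=2: λ₂ = 2.456π²/2.9431² - 10.5235 ≈ -7.725
  n=3: λ₃ = 5.526π²/2.9431² - 10.5235 ≈ -4.227
Since 0.614π²/2.9431² ≈ 0.7 < 10.5235, λ₁ < 0.
The n=1 mode grows fastest (−λₙ is largest for n=1) → dominates.
Asymptotic: v ~ c₁ sin(πx/2.9431) e^{9.824t} (exponential growth at rate −λ₁ ≈ 9.824).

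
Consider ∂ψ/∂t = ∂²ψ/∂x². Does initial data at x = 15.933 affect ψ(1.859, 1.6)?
Yes, for any finite x. The heat equation has infinite propagation speed, so all initial data affects all points at any t > 0.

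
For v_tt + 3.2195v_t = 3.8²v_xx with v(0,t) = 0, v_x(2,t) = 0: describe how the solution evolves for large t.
v → 0. Damping (γ=3.2195) dissipates energy; oscillations decay exponentially.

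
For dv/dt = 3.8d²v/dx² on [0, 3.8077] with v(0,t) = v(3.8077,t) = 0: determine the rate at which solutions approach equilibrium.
Eigenvalues: λₙ = 3.8n²π²/3.8077².
First three modes:
  n=1: λ₁ = 3.8π²/3.8077² ≈ 2.587
  n=2: λ₂ = 15.2π²/3.8077² ≈ 10.347 (4× faster decay)
  n=3: λ₃ = 34.2π²/3.8077² ≈ 23.281 (9× faster decay)
As t → ∞, higher modes decay exponentially faster. The n=1 mode dominates: v ~ c₁ sin(πx/3.8077) e^{-λ₁t}.
Decay rate: λ₁ = 3.8π²/3.8077² ≈ 2.587.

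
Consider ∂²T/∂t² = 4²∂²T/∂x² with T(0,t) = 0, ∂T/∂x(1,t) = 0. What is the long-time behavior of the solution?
As t → ∞, T oscillates (no decay). Energy is conserved; the solution oscillates indefinitely as standing waves.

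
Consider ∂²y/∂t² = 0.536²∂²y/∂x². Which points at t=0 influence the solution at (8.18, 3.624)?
Domain of dependence: [6.237536, 10.122464]. Signals travel at speed 0.536, so data within |x - 8.18| ≤ 0.536·3.624 = 1.942464 can reach the point.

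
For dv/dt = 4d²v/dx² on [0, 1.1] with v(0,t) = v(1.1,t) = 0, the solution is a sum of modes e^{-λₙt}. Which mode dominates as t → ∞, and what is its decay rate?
Eigenvalues: λₙ = 4n²π²/1.1².
First three modes:
  n=1: λ₁ = 4π²/1.1² ≈ 32.627
  n=2: λ₂ = 16π²/1.1² ≈ 130.507 (4× faster decay)
  n=3: λ₃ = 36π²/1.1² ≈ 293.641 (9× faster decay)
As t → ∞, higher modes decay exponentially faster. The n=1 mode dominates: v ~ c₁ sin(πx/1.1) e^{-λ₁t}.
Decay rate: λ₁ = 4π²/1.1² ≈ 32.627.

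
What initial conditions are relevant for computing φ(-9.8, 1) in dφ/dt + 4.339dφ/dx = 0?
A single point: x = -14.139. The characteristic through (-9.8, 1) is x - 4.339t = const, so x = -9.8 - 4.339·1 = -14.139.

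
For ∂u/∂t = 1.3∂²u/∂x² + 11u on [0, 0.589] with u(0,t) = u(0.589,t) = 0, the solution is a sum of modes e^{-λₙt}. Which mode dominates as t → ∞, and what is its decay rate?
Eigenvalues: λₙ = 1.3n²π²/0.589² - 11.
First three modes:
  n=1: λ₁ = 1.3π²/0.589² - 11 ≈ 25.984
  n=2: λ₂ = 5.2π²/0.589² - 11 ≈ 136.936
  n=3: λ₃ = 11.7π²/0.589² - 11 ≈ 321.855
Since 1.3π²/0.589² ≈ 36.984 > 11, all λₙ > 0.
The n=1 mode decays slowest → dominates as t → ∞.
Asymptotic: u ~ c₁ sin(πx/0.589) e^{-λ₁t} with decay rate λ₁ ≈ 25.984.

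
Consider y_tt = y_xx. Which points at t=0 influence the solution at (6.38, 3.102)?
Domain of dependence: [3.278, 9.482]. Signals travel at speed 1, so data within |x - 6.38| ≤ 1·3.102 = 3.102 can reach the point.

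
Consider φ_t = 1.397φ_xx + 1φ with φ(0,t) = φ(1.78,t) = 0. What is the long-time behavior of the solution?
As t → ∞, φ → 0. Diffusion dominates reaction (r=1 < κπ²/L²≈4.35); solution decays.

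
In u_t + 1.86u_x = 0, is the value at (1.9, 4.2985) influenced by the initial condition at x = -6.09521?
Yes. The characteristic through (1.9, 4.2985) passes through x = -6.09521.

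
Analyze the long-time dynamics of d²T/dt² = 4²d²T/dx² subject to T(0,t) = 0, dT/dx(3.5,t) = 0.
Long-time behavior: T oscillates (no decay). Energy is conserved; the solution oscillates indefinitely as standing waves.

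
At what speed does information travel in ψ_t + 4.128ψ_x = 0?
Speed = 4.128. Information travels along x - 4.128t = const (rightward).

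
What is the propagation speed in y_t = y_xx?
Infinite. The heat equation is parabolic, not hyperbolic, so disturbances propagate instantly.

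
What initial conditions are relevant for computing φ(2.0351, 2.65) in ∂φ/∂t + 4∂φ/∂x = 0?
A single point: x = -8.5649. The characteristic through (2.0351, 2.65) is x - 4t = const, so x = 2.0351 - 4·2.65 = -8.5649.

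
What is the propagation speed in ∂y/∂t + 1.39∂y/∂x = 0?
Speed = 1.39. Information travels along x - 1.39t = const (rightward).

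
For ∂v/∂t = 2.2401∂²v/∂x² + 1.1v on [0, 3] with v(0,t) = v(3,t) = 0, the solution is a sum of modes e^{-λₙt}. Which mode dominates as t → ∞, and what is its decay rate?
Eigenvalues: λₙ = 2.2401n²π²/3² - 1.1.
First three modes:
  n=1: λ₁ = 2.2401π²/3² - 1.1 ≈ 1.357
  n=2: λ₂ = 8.9604π²/3² - 1.1 ≈ 8.726
  n=3: λ₃ = 20.1609π²/3² - 1.1 ≈ 21.009
Since 2.2401π²/3² ≈ 2.457 > 1.1, all λₙ > 0.
The n=1 mode decays slowest → dominates as t → ∞.
Asymptotic: v ~ c₁ sin(πx/3) e^{-λ₁t} with decay rate λ₁ ≈ 1.357.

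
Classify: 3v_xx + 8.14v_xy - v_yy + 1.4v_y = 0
Hyperbolic (discriminant = 78.2596).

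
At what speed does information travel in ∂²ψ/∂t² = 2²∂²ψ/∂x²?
Speed = 2. Information travels along characteristics x = x₀ ± 2t.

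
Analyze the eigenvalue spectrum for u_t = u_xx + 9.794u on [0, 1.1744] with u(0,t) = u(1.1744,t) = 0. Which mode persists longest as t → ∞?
Eigenvalues: λₙ = n²π²/1.1744² - 9.794.
First three modes:
  n=1: λ₁ = π²/1.1744² - 9.794 ≈ -2.638
  n=2: λ₂ = 4π²/1.1744² - 9.794 ≈ 18.83
  n=3: λ₃ = 9π²/1.1744² - 9.794 ≈ 54.61
Since π²/1.1744² ≈ 7.156 < 9.794, λ₁ < 0.
The n=1 mode grows fastest (−λₙ is largest for n=1) → dominates.
Asymptotic: u ~ c₁ sin(πx/1.1744) e^{2.638t} (exponential growth at rate −λ₁ ≈ 2.638).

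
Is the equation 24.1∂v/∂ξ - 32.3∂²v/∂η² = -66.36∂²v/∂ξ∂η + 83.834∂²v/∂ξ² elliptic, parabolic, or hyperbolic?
Rewriting in standard form: -83.834∂²v/∂ξ² + 66.36∂²v/∂ξ∂η - 32.3∂²v/∂η² + 24.1∂v/∂ξ = 0. Computing B² - 4AC with A = -83.834, B = 66.36, C = -32.3: discriminant = -6427.7032 (negative). Answer: elliptic.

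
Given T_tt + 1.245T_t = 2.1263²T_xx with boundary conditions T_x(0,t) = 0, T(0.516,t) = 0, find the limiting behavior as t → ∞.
T → 0. Damping (γ=1.245) dissipates energy; oscillations decay exponentially.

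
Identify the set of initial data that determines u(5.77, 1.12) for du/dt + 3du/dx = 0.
A single point: x = 2.41. The characteristic through (5.77, 1.12) is x - 3t = const, so x = 5.77 - 3·1.12 = 2.41.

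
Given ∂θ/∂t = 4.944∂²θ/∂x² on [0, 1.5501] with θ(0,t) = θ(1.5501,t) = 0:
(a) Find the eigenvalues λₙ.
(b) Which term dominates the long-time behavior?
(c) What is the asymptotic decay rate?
Eigenvalues: λₙ = 4.944n²π²/1.5501².
First three modes:
  n=1: λ₁ = 4.944π²/1.5501² ≈ 20.308
  n=2: λ₂ = 19.776π²/1.5501² ≈ 81.23 (4× faster decay)
  n=3: λ₃ = 44.496π²/1.5501² ≈ 182.768 (9× faster decay)
As t → ∞, higher modes decay exponentially faster. The n=1 mode dominates: θ ~ c₁ sin(πx/1.5501) e^{-λ₁t}.
Decay rate: λ₁ = 4.944π²/1.5501² ≈ 20.308.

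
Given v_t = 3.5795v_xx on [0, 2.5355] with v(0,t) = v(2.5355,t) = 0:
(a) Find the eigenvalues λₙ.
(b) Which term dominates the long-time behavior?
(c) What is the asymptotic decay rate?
Eigenvalues: λₙ = 3.5795n²π²/2.5355².
First three modes:
  n=1: λ₁ = 3.5795π²/2.5355² ≈ 5.495
  n=2: λ₂ = 14.318π²/2.5355² ≈ 21.981 (4× faster decay)
  n=3: λ₃ = 32.2155π²/2.5355² ≈ 49.458 (9× faster decay)
As t → ∞, higher modes decay exponentially faster. The n=1 mode dominates: v ~ c₁ sin(πx/2.5355) e^{-λ₁t}.
Decay rate: λ₁ = 3.5795π²/2.5355² ≈ 5.495.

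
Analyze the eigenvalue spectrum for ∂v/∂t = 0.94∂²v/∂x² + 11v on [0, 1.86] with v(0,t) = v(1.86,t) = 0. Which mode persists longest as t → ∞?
Eigenvalues: λₙ = 0.94n²π²/1.86² - 11.
First three modes:
  n=1: λ₁ = 0.94π²/1.86² - 11 ≈ -8.318
  n=2: λ₂ = 3.76π²/1.86² - 11 ≈ -0.273
  n=3: λ₃ = 8.46π²/1.86² - 11 ≈ 13.135
Since 0.94π²/1.86² ≈ 2.682 < 11, λ₁ < 0.
The n=1 mode grows fastest (−λₙ is largest for n=1) → dominates.
Asymptotic: v ~ c₁ sin(πx/1.86) e^{8.318t} (exponential growth at rate −λ₁ ≈ 8.318).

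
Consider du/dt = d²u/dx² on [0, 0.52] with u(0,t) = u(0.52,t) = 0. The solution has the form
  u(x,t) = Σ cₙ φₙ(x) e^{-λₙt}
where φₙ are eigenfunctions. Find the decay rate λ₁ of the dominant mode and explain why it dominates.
Eigenvalues: λₙ = n²π²/0.52².
First three modes:
  n=1: λ₁ = π²/0.52² ≈ 36.5
  n=2: λ₂ = 4π²/0.52² ≈ 146 (4× faster decay)
  n=3: λ₃ = 9π²/0.52² ≈ 328.5 (9× faster decay)
As t → ∞, higher modes decay exponentially faster. The n=1 mode dominates: u ~ c₁ sin(πx/0.52) e^{-λ₁t}.
Decay rate: λ₁ = π²/0.52² ≈ 36.5.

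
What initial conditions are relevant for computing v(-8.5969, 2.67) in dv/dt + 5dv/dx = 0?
A single point: x = -21.9469. The characteristic through (-8.5969, 2.67) is x - 5t = const, so x = -8.5969 - 5·2.67 = -21.9469.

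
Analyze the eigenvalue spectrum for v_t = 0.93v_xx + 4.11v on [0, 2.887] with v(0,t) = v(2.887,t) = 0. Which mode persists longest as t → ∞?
Eigenvalues: λₙ = 0.93n²π²/2.887² - 4.11.
First three modes:
  n=1: λ₁ = 0.93π²/2.887² - 4.11 ≈ -3.009
  n=2: λ₂ = 3.72π²/2.887² - 4.11 ≈ 0.295
  n=3: λ₃ = 8.37π²/2.887² - 4.11 ≈ 5.801
Since 0.93π²/2.887² ≈ 1.101 < 4.11, λ₁ < 0.
The n=1 mode grows fastest (−λₙ is largest for n=1) → dominates.
Asymptotic: v ~ c₁ sin(πx/2.887) e^{3.009t} (exponential growth at rate −λ₁ ≈ 3.009).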